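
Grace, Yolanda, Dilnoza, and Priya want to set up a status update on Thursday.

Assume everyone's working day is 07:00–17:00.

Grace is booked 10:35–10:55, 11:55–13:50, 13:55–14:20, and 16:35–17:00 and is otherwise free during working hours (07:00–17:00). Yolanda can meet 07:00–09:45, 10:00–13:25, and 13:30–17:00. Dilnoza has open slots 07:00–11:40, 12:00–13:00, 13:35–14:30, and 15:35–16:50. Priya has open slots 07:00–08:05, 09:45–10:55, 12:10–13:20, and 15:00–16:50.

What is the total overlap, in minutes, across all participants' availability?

160 minutes

Grace free within 07:00–17:00: 07:00–10:35, 10:55–11:55, 13:50–13:55, 14:20–16:35.
Grace ∩ Yolanda: 07:00–09:45, 10:00–10:35, 10:55–11:55, 13:50–13:55, 14:20–16:35.
Grace ∩ Yolanda ∩ Dilnoza: 07:00–09:45, 10:00–10:35, 10:55–11:40, 13:50–13:55, 14:20–14:30, 15:35–16:35.
Grace ∩ Yolanda ∩ Dilnoza ∩ Priya: 07:00–08:05, 10:00–10:35, 15:35–16:35.
Total common minutes: 65 + 35 + 60 = 160.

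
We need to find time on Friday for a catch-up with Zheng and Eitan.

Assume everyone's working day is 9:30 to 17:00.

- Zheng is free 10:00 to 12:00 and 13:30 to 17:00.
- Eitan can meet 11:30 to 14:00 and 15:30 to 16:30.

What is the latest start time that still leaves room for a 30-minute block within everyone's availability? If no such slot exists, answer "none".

Zheng ∩ Eitan: 11:30–12:00, 13:30–14:00, 15:30–16:30.
Windows ≥ 30 min: 11:30–12:00, 13:30–14:00, 15:30–16:30.
Latest start in the last window 15:30–16:30 is 16:30 − 30 min = 16:00.

16:00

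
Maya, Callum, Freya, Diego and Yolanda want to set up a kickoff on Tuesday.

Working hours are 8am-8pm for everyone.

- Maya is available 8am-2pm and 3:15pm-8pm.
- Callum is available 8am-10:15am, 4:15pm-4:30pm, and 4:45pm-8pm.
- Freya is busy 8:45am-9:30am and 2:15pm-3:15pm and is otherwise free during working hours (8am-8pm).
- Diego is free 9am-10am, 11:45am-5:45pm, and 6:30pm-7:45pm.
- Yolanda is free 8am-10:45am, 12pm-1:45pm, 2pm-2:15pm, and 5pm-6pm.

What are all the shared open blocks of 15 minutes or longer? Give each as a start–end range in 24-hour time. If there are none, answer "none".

09:30–10:00, 17:00–17:45

Freya free within 08:00–20:00: 08:00–08:45, 09:30–14:15, 15:15–20:00.
Maya ∩ Callum: 08:00–10:15, 16:15–16:30, 16:45–20:00.
Maya ∩ Callum ∩ Freya: 08:00–08:45, 09:30–10:15, 16:15–16:30, 16:45–20:00.
Maya ∩ Callum ∩ Freya ∩ Diego: 09:30–10:00, 16:15–16:30, 16:45–17:45, 18:30–19:45.
Maya ∩ Callum ∩ Freya ∩ Diego ∩ Yolanda: 09:30–10:00, 17:00–17:45.
Windows ≥ 15 min: 09:30–10:00, 17:00–17:45.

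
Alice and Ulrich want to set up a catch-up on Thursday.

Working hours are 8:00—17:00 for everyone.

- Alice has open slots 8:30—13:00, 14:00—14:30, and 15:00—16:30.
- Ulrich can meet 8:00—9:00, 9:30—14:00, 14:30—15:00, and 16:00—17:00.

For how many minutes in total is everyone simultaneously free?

270 minutes

Alice ∩ Ulrich: 08:30–09:00, 09:30–13:00, 16:00–16:30.
Total common minutes: 30 + 210 + 30 = 270.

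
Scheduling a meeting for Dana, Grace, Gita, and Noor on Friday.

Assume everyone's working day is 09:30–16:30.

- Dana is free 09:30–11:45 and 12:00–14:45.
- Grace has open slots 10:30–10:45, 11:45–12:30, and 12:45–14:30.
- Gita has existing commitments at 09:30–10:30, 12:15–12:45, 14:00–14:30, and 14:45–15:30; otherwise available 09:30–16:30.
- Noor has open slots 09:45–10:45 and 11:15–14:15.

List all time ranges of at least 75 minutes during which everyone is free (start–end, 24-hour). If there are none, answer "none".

Gita free within 09:30–16:30: 10:30–12:15, 12:45–14:00, 14:30–14:45, 15:30–16:30.
Dana ∩ Grace: 10:30–10:45, 12:00–12:30, 12:45–14:30.
Dana ∩ Grace ∩ Gita: 10:30–10:45, 12:00–12:15, 12:45–14:00.
Dana ∩ Grace ∩ Gita ∩ Noor: 10:30–10:45, 12:00–12:15, 12:45–14:00.
Windows ≥ 75 min: 12:45–14:00.

12:45–14:00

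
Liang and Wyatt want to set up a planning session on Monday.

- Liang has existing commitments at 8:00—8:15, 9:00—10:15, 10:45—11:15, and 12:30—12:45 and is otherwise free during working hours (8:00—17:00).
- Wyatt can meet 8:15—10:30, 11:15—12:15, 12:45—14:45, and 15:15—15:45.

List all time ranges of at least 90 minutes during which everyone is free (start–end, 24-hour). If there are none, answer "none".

Liang free within 08:00–17:00: 08:15–09:00, 10:15–10:45, 11:15–12:30, 12:45–17:00.
Liang ∩ Wyatt: 08:15–09:00, 10:15–10:30, 11:15–12:15, 12:45–14:45, 15:15–15:45.
Windows ≥ 90 min: 12:45–14:45.

12:45–14:45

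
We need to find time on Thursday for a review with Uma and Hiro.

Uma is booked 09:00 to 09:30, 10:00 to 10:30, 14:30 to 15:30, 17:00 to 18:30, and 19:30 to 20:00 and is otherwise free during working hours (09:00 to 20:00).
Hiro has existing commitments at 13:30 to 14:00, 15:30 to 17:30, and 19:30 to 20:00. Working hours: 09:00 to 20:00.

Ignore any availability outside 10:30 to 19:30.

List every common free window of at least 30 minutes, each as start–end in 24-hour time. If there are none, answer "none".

Uma free within 09:00–20:00: 09:30–10:00, 10:30–14:30, 15:30–17:00, 18:30–19:30.
Hiro free within 09:00–20:00: 09:00–13:30, 14:00–15:30, 17:30–19:30.
Uma ∩ Hiro: 09:30–10:00, 10:30–13:30, 14:00–14:30, 18:30–19:30.
Restricted to 10:30–19:30: 10:30–13:30, 14:00–14:30, 18:30–19:30.
Windows ≥ 30 min: 10:30–13:30, 14:00–14:30, 18:30–19:30.

10:30–13:30, 14:00–14:30, 18:30–19:30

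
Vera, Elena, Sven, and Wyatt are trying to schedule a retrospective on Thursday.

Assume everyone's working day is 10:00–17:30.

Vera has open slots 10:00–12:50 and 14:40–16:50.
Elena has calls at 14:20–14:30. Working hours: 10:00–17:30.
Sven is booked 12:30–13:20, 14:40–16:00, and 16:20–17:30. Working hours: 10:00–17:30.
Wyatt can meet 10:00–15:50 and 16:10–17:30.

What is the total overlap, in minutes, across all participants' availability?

Elena free within 10:00–17:30: 10:00–14:20, 14:30–17:30.
Sven free within 10:00–17:30: 10:00–12:30, 13:20–14:40, 16:00–16:20.
Vera ∩ Elena: 10:00–12:50, 14:40–16:50.
Vera ∩ Elena ∩ Sven: 10:00–12:30, 16:00–16:20.
Vera ∩ Elena ∩ Sven ∩ Wyatt: 10:00–12:30, 16:10–16:20.
Total common minutes: 150 + 10 = 160.

160 minutes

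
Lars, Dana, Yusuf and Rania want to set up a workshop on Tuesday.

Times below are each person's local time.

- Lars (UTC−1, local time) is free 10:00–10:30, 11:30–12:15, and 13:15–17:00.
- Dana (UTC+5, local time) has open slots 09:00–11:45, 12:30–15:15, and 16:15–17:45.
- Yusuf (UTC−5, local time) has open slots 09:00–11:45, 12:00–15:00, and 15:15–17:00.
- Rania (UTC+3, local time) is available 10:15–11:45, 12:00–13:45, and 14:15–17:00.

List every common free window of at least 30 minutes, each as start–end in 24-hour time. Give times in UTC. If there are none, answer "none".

none

Lars → UTC: 11:00–11:30, 12:30–13:15, 14:15–18:00.
Dana → UTC: 04:00–06:45, 07:30–10:15, 11:15–12:45.
Yusuf → UTC: 14:00–16:45, 17:00–20:00, 20:15–22:00.
Rania → UTC: 07:15–08:45, 09:00–10:45, 11:15–14:00.
Lars ∩ Dana: 11:15–11:30, 12:30–12:45.
Lars ∩ Dana ∩ Yusuf: (none).
Lars ∩ Dana ∩ Yusuf ∩ Rania: (none).
Windows ≥ 30 min: (none).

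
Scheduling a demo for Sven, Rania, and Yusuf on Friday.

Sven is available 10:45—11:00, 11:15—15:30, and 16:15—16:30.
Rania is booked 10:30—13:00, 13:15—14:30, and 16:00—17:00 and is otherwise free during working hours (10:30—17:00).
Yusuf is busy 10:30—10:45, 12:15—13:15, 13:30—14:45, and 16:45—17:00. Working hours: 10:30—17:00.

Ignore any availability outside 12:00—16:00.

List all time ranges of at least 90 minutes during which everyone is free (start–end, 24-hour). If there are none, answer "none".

none

Rania free within 10:30–17:00: 13:00–13:15, 14:30–16:00.
Yusuf free within 10:30–17:00: 10:45–12:15, 13:15–13:30, 14:45–16:45.
Sven ∩ Rania: 13:00–13:15, 14:30–15:30.
Sven ∩ Rania ∩ Yusuf: 14:45–15:30.
Restricted to 12:00–16:00: 14:45–15:30.
Windows ≥ 90 min: (none).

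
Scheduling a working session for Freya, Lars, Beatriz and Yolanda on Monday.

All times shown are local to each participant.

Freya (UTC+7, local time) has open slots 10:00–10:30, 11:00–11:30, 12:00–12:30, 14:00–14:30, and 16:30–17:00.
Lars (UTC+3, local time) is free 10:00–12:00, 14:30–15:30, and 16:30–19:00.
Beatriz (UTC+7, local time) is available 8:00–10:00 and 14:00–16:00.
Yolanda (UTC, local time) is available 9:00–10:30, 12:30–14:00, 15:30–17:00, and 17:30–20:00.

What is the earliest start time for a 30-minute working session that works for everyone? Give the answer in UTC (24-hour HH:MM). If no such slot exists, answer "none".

none

Freya → UTC: 03:00–03:30, 04:00–04:30, 05:00–05:30, 07:00–07:30, 09:30–10:00.
Lars → UTC: 07:00–09:00, 11:30–12:30, 13:30–16:00.
Beatriz → UTC: 01:00–03:00, 07:00–09:00.
Yolanda → UTC: 09:00–10:30, 12:30–14:00, 15:30–17:00, 17:30–20:00.
Freya ∩ Lars: 07:00–07:30.
Freya ∩ Lars ∩ Beatriz: 07:00–07:30.
Freya ∩ Lars ∩ Beatriz ∩ Yolanda: (none).
Windows ≥ 30 min: (none).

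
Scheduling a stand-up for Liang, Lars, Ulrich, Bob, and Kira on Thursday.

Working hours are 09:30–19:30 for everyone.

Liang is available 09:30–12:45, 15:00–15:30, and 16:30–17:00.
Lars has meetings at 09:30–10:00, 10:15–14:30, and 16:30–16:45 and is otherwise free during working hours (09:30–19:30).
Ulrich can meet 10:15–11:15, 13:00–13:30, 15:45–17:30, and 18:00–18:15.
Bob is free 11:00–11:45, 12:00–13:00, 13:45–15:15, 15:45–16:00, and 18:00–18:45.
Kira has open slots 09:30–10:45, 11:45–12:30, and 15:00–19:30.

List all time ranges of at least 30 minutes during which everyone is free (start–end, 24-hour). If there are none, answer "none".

Lars free within 09:30–19:30: 10:00–10:15, 14:30–16:30, 16:45–19:30.
Liang ∩ Lars: 10:00–10:15, 15:00–15:30, 16:45–17:00.
Liang ∩ Lars ∩ Ulrich: 16:45–17:00.
Liang ∩ Lars ∩ Ulrich ∩ Bob: (none).
Liang ∩ Lars ∩ Ulrich ∩ Bob ∩ Kira: (none).
Windows ≥ 30 min: (none).

none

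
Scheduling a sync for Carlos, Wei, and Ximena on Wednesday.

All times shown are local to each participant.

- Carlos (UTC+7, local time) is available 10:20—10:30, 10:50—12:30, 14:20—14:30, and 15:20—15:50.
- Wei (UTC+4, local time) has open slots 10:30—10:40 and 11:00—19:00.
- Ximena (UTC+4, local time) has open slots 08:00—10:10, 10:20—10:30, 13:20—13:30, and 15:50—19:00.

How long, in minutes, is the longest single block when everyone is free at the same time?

0 minutes

Carlos → UTC: 03:20–03:30, 03:50–05:30, 07:20–07:30, 08:20–08:50.
Wei → UTC: 06:30–06:40, 07:00–15:00.
Ximena → UTC: 04:00–06:10, 06:20–06:30, 09:20–09:30, 11:50–15:00.
Carlos ∩ Wei: 07:20–07:30, 08:20–08:50.
Carlos ∩ Wei ∩ Ximena: (none).
No common window.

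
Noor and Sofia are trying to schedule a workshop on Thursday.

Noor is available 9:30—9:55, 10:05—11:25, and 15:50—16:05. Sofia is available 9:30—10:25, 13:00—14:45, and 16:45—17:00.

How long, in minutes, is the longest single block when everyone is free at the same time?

25 minutes

Noor ∩ Sofia: 09:30–09:55, 10:05–10:25.
Common window lengths: 25, 20 min; longest is 25.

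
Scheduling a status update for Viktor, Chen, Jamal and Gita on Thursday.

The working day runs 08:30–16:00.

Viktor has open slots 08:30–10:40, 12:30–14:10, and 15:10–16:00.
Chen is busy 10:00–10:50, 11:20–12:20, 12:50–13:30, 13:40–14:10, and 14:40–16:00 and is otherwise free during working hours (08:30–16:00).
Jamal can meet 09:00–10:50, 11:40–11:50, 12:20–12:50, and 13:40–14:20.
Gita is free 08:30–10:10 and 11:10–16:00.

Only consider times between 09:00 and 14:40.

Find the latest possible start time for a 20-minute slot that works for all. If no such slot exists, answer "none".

12:30

Chen free within 08:30–16:00: 08:30–10:00, 10:50–11:20, 12:20–12:50, 13:30–13:40, 14:10–14:40.
Viktor ∩ Chen: 08:30–10:00, 12:30–12:50, 13:30–13:40.
Viktor ∩ Chen ∩ Jamal: 09:00–10:00, 12:30–12:50.
Viktor ∩ Chen ∩ Jamal ∩ Gita: 09:00–10:00, 12:30–12:50.
Restricted to 09:00–14:40: 09:00–10:00, 12:30–12:50.
Windows ≥ 20 min: 09:00–10:00, 12:30–12:50.
Latest start in the last window 12:30–12:50 is 12:50 − 20 min = 12:30.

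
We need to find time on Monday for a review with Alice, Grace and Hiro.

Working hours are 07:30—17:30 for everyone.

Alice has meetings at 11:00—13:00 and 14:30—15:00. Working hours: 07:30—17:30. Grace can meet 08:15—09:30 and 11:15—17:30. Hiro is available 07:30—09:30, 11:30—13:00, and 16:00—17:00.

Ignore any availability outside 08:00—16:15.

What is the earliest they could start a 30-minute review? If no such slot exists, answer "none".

08:15

Alice free within 07:30–17:30: 07:30–11:00, 13:00–14:30, 15:00–17:30.
Alice ∩ Grace: 08:15–09:30, 13:00–14:30, 15:00–17:30.
Alice ∩ Grace ∩ Hiro: 08:15–09:30, 16:00–17:00.
Restricted to 08:00–16:15: 08:15–09:30, 16:00–16:15.
Windows ≥ 30 min: 08:15–09:30.
Earliest such window starts at 08:15.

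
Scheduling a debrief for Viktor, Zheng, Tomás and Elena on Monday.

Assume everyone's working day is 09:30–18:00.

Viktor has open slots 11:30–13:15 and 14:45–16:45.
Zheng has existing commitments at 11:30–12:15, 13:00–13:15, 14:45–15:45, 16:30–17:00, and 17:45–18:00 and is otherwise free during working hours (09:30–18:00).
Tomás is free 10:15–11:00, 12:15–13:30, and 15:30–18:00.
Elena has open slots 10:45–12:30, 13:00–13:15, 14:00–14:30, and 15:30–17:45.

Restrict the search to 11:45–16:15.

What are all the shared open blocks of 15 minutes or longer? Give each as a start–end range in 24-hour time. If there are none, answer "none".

Zheng free within 09:30–18:00: 09:30–11:30, 12:15–13:00, 13:15–14:45, 15:45–16:30, 17:00–17:45.
Viktor ∩ Zheng: 12:15–13:00, 15:45–16:30.
Viktor ∩ Zheng ∩ Tomás: 12:15–13:00, 15:45–16:30.
Viktor ∩ Zheng ∩ Tomás ∩ Elena: 12:15–12:30, 15:45–16:30.
Restricted to 11:45–16:15: 12:15–12:30, 15:45–16:15.
Windows ≥ 15 min: 12:15–12:30, 15:45–16:15.

12:15–12:30, 15:45–16:15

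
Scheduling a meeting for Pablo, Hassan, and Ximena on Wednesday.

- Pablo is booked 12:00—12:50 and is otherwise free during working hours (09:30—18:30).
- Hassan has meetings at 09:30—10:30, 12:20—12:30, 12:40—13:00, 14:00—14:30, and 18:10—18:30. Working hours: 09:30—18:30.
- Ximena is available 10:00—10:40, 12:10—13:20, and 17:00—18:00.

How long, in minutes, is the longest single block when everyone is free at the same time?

60 minutes

Pablo free within 09:30–18:30: 09:30–12:00, 12:50–18:30.
Hassan free within 09:30–18:30: 10:30–12:20, 12:30–12:40, 13:00–14:00, 14:30–18:10.
Pablo ∩ Hassan: 10:30–12:00, 13:00–14:00, 14:30–18:10.
Pablo ∩ Hassan ∩ Ximena: 10:30–10:40, 13:00–13:20, 17:00–18:00.
Common window lengths: 10, 20, 60 min; longest is 60.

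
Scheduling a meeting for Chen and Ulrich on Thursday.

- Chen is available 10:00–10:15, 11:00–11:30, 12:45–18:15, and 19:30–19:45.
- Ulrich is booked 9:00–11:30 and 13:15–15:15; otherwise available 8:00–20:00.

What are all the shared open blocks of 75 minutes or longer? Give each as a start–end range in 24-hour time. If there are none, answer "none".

15:15–18:15

Ulrich free within 08:00–20:00: 08:00–09:00, 11:30–13:15, 15:15–20:00.
Chen ∩ Ulrich: 12:45–13:15, 15:15–18:15, 19:30–19:45.
Windows ≥ 75 min: 15:15–18:15.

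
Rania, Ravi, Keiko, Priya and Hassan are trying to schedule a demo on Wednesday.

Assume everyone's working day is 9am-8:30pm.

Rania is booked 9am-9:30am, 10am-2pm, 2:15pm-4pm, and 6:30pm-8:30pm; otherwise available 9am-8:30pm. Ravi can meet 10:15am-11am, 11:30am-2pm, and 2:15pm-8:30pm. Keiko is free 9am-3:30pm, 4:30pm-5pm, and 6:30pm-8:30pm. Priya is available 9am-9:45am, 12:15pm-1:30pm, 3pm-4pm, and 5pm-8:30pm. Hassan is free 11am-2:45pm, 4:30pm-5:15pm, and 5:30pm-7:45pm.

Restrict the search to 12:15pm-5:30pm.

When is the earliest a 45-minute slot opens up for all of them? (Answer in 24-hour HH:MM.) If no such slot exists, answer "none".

none

Rania free within 09:00–20:30: 09:30–10:00, 14:00–14:15, 16:00–18:30.
Rania ∩ Ravi: 16:00–18:30.
Rania ∩ Ravi ∩ Keiko: 16:30–17:00.
Rania ∩ Ravi ∩ Keiko ∩ Priya: (none).
Rania ∩ Ravi ∩ Keiko ∩ Priya ∩ Hassan: (none).
Restricted to 12:15–17:30: (none).
Windows ≥ 45 min: (none).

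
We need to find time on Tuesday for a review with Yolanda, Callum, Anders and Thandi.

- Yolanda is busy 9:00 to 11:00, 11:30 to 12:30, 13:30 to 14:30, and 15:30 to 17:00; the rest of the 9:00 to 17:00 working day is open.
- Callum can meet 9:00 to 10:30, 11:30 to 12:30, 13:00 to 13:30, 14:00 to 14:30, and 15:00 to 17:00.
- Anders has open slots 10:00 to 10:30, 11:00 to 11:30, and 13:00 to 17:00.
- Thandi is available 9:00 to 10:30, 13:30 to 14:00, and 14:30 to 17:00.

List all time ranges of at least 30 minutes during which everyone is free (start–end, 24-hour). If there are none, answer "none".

15:00–15:30

Yolanda free within 09:00–17:00: 11:00–11:30, 12:30–13:30, 14:30–15:30.
Yolanda ∩ Callum: 13:00–13:30, 15:00–15:30.
Yolanda ∩ Callum ∩ Anders: 13:00–13:30, 15:00–15:30.
Yolanda ∩ Callum ∩ Anders ∩ Thandi: 15:00–15:30.
Windows ≥ 30 min: 15:00–15:30.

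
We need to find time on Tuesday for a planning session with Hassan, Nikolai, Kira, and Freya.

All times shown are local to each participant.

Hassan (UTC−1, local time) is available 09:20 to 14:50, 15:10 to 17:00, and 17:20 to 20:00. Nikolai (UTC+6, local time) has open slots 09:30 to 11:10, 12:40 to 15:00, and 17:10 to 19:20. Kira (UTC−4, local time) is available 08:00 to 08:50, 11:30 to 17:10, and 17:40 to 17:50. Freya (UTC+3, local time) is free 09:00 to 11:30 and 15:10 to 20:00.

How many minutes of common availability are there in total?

40 minutes

Hassan → UTC: 10:20–15:50, 16:10–18:00, 18:20–21:00.
Nikolai → UTC: 03:30–05:10, 06:40–09:00, 11:10–13:20.
Kira → UTC: 12:00–12:50, 15:30–21:10, 21:40–21:50.
Freya → UTC: 06:00–08:30, 12:10–17:00.
Hassan ∩ Nikolai: 11:10–13:20.
Hassan ∩ Nikolai ∩ Kira: 12:00–12:50.
Hassan ∩ Nikolai ∩ Kira ∩ Freya: 12:10–12:50.
Total common minutes: 40.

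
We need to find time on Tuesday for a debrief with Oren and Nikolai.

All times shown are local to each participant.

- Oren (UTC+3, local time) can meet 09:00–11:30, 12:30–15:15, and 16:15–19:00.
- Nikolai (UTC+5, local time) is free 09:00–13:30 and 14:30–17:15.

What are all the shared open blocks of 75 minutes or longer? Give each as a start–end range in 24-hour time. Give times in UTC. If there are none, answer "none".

06:00–08:30, 09:30–12:15

Oren → UTC: 06:00–08:30, 09:30–12:15, 13:15–16:00.
Nikolai → UTC: 04:00–08:30, 09:30–12:15.
Oren ∩ Nikolai: 06:00–08:30, 09:30–12:15.
Windows ≥ 75 min: 06:00–08:30, 09:30–12:15.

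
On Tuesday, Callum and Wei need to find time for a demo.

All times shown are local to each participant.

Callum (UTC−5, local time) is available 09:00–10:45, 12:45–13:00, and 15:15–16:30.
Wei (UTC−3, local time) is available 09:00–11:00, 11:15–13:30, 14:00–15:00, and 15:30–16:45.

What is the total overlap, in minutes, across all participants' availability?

105 minutes

Callum → UTC: 14:00–15:45, 17:45–18:00, 20:15–21:30.
Wei → UTC: 12:00–14:00, 14:15–16:30, 17:00–18:00, 18:30–19:45.
Callum ∩ Wei: 14:15–15:45, 17:45–18:00.
Total common minutes: 90 + 15 = 105.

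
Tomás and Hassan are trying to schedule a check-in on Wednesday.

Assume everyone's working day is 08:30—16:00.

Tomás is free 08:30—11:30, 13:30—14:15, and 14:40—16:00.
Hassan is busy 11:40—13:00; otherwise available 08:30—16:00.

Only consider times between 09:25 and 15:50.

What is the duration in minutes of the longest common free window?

Hassan free within 08:30–16:00: 08:30–11:40, 13:00–16:00.
Tomás ∩ Hassan: 08:30–11:30, 13:30–14:15, 14:40–16:00.
Restricted to 09:25–15:50: 09:25–11:30, 13:30–14:15, 14:40–15:50.
Common window lengths: 125, 45, 70 min; longest is 125.

125 minutes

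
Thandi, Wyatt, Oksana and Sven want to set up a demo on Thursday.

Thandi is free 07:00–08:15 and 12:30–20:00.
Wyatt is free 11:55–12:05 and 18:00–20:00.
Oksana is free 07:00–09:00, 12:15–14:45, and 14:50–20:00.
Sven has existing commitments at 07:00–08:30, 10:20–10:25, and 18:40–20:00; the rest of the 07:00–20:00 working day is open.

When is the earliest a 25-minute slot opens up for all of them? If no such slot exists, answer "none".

Sven free within 07:00–20:00: 08:30–10:20, 10:25–18:40.
Thandi ∩ Wyatt: 18:00–20:00.
Thandi ∩ Wyatt ∩ Oksana: 18:00–20:00.
Thandi ∩ Wyatt ∩ Oksana ∩ Sven: 18:00–18:40.
Windows ≥ 25 min: 18:00–18:40.
Earliest such window starts at 18:00.

18:00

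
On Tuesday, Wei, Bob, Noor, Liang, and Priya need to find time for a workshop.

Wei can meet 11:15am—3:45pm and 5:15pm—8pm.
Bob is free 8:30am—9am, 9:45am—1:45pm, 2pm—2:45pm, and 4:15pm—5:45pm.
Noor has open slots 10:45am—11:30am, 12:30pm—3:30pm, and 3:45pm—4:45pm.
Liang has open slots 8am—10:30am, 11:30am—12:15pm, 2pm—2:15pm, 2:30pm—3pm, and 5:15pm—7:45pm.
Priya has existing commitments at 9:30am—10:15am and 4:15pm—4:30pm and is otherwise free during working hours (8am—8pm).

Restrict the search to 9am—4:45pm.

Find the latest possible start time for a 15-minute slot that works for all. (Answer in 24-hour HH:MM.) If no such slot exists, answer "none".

14:30

Priya free within 08:00–20:00: 08:00–09:30, 10:15–16:15, 16:30–20:00.
Wei ∩ Bob: 11:15–13:45, 14:00–14:45, 17:15–17:45.
Wei ∩ Bob ∩ Noor: 11:15–11:30, 12:30–13:45, 14:00–14:45.
Wei ∩ Bob ∩ Noor ∩ Liang: 14:00–14:15, 14:30–14:45.
Wei ∩ Bob ∩ Noor ∩ Liang ∩ Priya: 14:00–14:15, 14:30–14:45.
Restricted to 09:00–16:45: 14:00–14:15, 14:30–14:45.
Windows ≥ 15 min: 14:00–14:15, 14:30–14:45.
Latest start in the last window 14:30–14:45 is 14:45 − 15 min = 14:30.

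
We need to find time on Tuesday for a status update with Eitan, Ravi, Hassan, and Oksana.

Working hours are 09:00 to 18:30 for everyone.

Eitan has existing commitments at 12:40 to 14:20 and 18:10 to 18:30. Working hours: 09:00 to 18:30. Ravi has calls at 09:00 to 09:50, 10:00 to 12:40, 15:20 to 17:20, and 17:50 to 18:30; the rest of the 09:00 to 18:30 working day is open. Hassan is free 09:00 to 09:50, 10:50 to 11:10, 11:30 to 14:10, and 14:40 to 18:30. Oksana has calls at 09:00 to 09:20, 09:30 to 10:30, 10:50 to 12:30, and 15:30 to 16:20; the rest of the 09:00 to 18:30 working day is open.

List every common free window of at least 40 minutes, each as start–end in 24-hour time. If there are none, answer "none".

14:40–15:20

Eitan free within 09:00–18:30: 09:00–12:40, 14:20–18:10.
Ravi free within 09:00–18:30: 09:50–10:00, 12:40–15:20, 17:20–17:50.
Oksana free within 09:00–18:30: 09:20–09:30, 10:30–10:50, 12:30–15:30, 16:20–18:30.
Eitan ∩ Ravi: 09:50–10:00, 14:20–15:20, 17:20–17:50.
Eitan ∩ Ravi ∩ Hassan: 14:40–15:20, 17:20–17:50.
Eitan ∩ Ravi ∩ Hassan ∩ Oksana: 14:40–15:20, 17:20–17:50.
Windows ≥ 40 min: 14:40–15:20.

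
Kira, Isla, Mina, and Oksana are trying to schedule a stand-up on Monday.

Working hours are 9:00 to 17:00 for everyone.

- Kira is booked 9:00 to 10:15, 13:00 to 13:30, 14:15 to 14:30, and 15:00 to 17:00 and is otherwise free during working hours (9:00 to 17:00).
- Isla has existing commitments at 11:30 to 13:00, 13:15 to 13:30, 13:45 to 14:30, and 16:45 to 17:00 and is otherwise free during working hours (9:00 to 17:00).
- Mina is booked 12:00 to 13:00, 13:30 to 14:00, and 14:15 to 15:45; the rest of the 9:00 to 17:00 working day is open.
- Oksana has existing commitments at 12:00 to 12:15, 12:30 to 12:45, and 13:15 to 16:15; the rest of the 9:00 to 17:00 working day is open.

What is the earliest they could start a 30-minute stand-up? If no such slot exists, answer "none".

Kira free within 09:00–17:00: 10:15–13:00, 13:30–14:15, 14:30–15:00.
Isla free within 09:00–17:00: 09:00–11:30, 13:00–13:15, 13:30–13:45, 14:30–16:45.
Mina free within 09:00–17:00: 09:00–12:00, 13:00–13:30, 14:00–14:15, 15:45–17:00.
Oksana free within 09:00–17:00: 09:00–12:00, 12:15–12:30, 12:45–13:15, 16:15–17:00.
Kira ∩ Isla: 10:15–11:30, 13:30–13:45, 14:30–15:00.
Kira ∩ Isla ∩ Mina: 10:15–11:30.
Kira ∩ Isla ∩ Mina ∩ Oksana: 10:15–11:30.
Windows ≥ 30 min: 10:15–11:30.
Earliest such window starts at 10:15.

10:15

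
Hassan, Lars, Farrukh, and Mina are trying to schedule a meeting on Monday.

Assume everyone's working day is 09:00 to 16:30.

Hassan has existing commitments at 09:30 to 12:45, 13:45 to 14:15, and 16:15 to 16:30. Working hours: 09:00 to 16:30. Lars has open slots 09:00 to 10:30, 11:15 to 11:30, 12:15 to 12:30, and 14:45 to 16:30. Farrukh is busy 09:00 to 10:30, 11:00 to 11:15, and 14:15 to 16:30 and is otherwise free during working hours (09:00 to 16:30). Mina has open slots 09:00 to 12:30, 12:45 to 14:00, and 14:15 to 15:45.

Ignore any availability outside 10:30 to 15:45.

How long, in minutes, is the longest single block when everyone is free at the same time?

0 minutes

Hassan free within 09:00–16:30: 09:00–09:30, 12:45–13:45, 14:15–16:15.
Farrukh free within 09:00–16:30: 10:30–11:00, 11:15–14:15.
Hassan ∩ Lars: 09:00–09:30, 14:45–16:15.
Hassan ∩ Lars ∩ Farrukh: (none).
Hassan ∩ Lars ∩ Farrukh ∩ Mina: (none).
Restricted to 10:30–15:45: (none).
No common window.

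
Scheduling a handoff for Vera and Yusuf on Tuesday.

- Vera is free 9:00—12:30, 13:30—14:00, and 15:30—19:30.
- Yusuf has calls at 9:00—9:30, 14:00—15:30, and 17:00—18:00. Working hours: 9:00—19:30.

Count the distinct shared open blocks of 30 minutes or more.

4

Yusuf free within 09:00–19:30: 09:30–14:00, 15:30–17:00, 18:00–19:30.
Vera ∩ Yusuf: 09:30–12:30, 13:30–14:00, 15:30–17:00, 18:00–19:30.
Windows ≥ 30 min: 09:30–12:30, 13:30–14:00, 15:30–17:00, 18:00–19:30.
That's 4 windows.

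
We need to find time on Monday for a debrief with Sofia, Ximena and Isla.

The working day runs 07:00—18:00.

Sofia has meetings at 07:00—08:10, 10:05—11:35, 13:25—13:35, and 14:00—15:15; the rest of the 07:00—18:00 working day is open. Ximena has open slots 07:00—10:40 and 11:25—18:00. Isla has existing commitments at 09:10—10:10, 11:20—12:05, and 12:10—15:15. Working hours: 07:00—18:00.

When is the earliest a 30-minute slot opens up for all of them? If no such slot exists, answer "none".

08:10

Sofia free within 07:00–18:00: 08:10–10:05, 11:35–13:25, 13:35–14:00, 15:15–18:00.
Isla free within 07:00–18:00: 07:00–09:10, 10:10–11:20, 12:05–12:10, 15:15–18:00.
Sofia ∩ Ximena: 08:10–10:05, 11:35–13:25, 13:35–14:00, 15:15–18:00.
Sofia ∩ Ximena ∩ Isla: 08:10–09:10, 12:05–12:10, 15:15–18:00.
Windows ≥ 30 min: 08:10–09:10, 15:15–18:00.
Earliest such window starts at 08:10.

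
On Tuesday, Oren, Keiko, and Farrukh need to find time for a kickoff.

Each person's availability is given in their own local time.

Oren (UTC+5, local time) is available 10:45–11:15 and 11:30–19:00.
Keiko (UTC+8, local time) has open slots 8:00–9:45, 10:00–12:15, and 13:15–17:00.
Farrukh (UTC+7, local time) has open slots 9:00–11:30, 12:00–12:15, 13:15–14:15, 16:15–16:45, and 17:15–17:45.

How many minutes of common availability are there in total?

Oren → UTC: 05:45–06:15, 06:30–14:00.
Keiko → UTC: 00:00–01:45, 02:00–04:15, 05:15–09:00.
Farrukh → UTC: 02:00–04:30, 05:00–05:15, 06:15–07:15, 09:15–09:45, 10:15–10:45.
Oren ∩ Keiko: 05:45–06:15, 06:30–09:00.
Oren ∩ Keiko ∩ Farrukh: 06:30–07:15.
Total common minutes: 45.

45 minutes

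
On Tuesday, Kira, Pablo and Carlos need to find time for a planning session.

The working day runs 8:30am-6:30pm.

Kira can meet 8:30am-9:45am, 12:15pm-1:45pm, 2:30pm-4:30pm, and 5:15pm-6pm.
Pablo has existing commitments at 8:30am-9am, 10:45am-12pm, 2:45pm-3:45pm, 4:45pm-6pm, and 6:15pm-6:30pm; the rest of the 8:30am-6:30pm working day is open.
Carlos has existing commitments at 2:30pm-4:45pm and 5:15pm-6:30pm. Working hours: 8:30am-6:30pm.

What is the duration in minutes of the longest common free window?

Pablo free within 08:30–18:30: 09:00–10:45, 12:00–14:45, 15:45–16:45, 18:00–18:15.
Carlos free within 08:30–18:30: 08:30–14:30, 16:45–17:15.
Kira ∩ Pablo: 09:00–09:45, 12:15–13:45, 14:30–14:45, 15:45–16:30.
Kira ∩ Pablo ∩ Carlos: 09:00–09:45, 12:15–13:45.
Common window lengths: 45, 90 min; longest is 90.

90 minutes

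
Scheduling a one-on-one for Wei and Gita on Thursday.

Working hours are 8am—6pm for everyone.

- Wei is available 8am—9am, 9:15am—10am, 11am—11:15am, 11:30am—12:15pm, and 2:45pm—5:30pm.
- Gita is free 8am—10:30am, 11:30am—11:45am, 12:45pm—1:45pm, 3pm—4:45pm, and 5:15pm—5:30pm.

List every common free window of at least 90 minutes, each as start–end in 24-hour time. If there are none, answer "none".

15:00–16:45

Wei ∩ Gita: 08:00–09:00, 09:15–10:00, 11:30–11:45, 15:00–16:45, 17:15–17:30.
Windows ≥ 90 min: 15:00–16:45.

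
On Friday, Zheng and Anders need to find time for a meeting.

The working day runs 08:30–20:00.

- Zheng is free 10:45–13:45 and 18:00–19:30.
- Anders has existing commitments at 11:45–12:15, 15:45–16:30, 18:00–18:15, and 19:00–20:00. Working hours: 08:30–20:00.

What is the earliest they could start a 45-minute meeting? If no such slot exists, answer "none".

10:45

Anders free within 08:30–20:00: 08:30–11:45, 12:15–15:45, 16:30–18:00, 18:15–19:00.
Zheng ∩ Anders: 10:45–11:45, 12:15–13:45, 18:15–19:00.
Windows ≥ 45 min: 10:45–11:45, 12:15–13:45, 18:15–19:00.
Earliest such window starts at 10:45.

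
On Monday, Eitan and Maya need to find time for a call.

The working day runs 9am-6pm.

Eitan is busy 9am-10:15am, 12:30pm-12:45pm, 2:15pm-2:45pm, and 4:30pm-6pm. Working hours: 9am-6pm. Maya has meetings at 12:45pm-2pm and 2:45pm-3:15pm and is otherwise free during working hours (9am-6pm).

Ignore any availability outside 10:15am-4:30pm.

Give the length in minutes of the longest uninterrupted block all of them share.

Eitan free within 09:00–18:00: 10:15–12:30, 12:45–14:15, 14:45–16:30.
Maya free within 09:00–18:00: 09:00–12:45, 14:00–14:45, 15:15–18:00.
Eitan ∩ Maya: 10:15–12:30, 14:00–14:15, 15:15–16:30.
Restricted to 10:15–16:30: 10:15–12:30, 14:00–14:15, 15:15–16:30.
Common window lengths: 135, 15, 75 min; longest is 135.

135 minutes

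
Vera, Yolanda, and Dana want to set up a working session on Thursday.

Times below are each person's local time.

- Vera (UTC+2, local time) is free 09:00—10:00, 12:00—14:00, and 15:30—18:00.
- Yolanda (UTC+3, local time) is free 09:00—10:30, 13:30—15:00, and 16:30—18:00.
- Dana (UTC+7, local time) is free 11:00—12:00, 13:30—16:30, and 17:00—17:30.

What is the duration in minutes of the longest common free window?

30 minutes

Vera → UTC: 07:00–08:00, 10:00–12:00, 13:30–16:00.
Yolanda → UTC: 06:00–07:30, 10:30–12:00, 13:30–15:00.
Dana → UTC: 04:00–05:00, 06:30–09:30, 10:00–10:30.
Vera ∩ Yolanda: 07:00–07:30, 10:30–12:00, 13:30–15:00.
Vera ∩ Yolanda ∩ Dana: 07:00–07:30.
Single common window of 30 minutes.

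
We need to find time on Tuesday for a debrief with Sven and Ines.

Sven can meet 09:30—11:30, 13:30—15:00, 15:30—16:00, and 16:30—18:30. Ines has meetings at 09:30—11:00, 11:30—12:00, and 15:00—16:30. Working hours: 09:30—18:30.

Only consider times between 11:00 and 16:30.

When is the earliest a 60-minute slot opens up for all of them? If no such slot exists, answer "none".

Ines free within 09:30–18:30: 11:00–11:30, 12:00–15:00, 16:30–18:30.
Sven ∩ Ines: 11:00–11:30, 13:30–15:00, 16:30–18:30.
Restricted to 11:00–16:30: 11:00–11:30, 13:30–15:00.
Windows ≥ 60 min: 13:30–15:00.
Earliest such window starts at 13:30.

13:30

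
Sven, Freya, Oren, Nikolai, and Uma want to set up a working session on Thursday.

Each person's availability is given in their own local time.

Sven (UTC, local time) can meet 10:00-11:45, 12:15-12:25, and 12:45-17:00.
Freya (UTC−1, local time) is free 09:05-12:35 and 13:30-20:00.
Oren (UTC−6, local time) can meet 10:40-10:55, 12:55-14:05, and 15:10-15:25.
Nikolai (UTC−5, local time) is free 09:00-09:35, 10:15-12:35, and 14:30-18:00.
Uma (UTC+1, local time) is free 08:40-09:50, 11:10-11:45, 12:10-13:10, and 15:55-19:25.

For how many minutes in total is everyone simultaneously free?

15 minutes

Sven → UTC: 10:00–11:45, 12:15–12:25, 12:45–17:00.
Freya → UTC: 10:05–13:35, 14:30–21:00.
Oren → UTC: 16:40–16:55, 18:55–20:05, 21:10–21:25.
Nikolai → UTC: 14:00–14:35, 15:15–17:35, 19:30–23:00.
Uma → UTC: 07:40–08:50, 10:10–10:45, 11:10–12:10, 14:55–18:25.
Sven ∩ Freya: 10:05–11:45, 12:15–12:25, 12:45–13:35, 14:30–17:00.
Sven ∩ Freya ∩ Oren: 16:40–16:55.
Sven ∩ Freya ∩ Oren ∩ Nikolai: 16:40–16:55.
Sven ∩ Freya ∩ Oren ∩ Nikolai ∩ Uma: 16:40–16:55.
Total common minutes: 15.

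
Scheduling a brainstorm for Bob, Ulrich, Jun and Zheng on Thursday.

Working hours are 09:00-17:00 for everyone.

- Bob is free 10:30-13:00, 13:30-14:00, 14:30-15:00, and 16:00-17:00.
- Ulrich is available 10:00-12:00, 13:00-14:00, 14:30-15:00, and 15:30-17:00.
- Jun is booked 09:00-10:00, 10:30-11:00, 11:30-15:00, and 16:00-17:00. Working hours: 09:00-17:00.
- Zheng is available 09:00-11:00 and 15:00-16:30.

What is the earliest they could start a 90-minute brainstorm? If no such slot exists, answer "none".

Jun free within 09:00–17:00: 10:00–10:30, 11:00–11:30, 15:00–16:00.
Bob ∩ Ulrich: 10:30–12:00, 13:30–14:00, 14:30–15:00, 16:00–17:00.
Bob ∩ Ulrich ∩ Jun: 11:00–11:30.
Bob ∩ Ulrich ∩ Jun ∩ Zheng: (none).
Windows ≥ 90 min: (none).

none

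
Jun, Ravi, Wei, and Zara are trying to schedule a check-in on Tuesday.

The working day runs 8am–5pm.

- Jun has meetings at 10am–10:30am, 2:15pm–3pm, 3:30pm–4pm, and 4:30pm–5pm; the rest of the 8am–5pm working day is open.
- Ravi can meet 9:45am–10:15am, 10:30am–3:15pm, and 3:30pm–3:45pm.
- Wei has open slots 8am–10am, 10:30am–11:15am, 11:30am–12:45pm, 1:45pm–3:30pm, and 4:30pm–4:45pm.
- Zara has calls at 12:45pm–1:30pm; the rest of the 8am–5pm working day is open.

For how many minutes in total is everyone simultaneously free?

Jun free within 08:00–17:00: 08:00–10:00, 10:30–14:15, 15:00–15:30, 16:00–16:30.
Zara free within 08:00–17:00: 08:00–12:45, 13:30–17:00.
Jun ∩ Ravi: 09:45–10:00, 10:30–14:15, 15:00–15:15.
Jun ∩ Ravi ∩ Wei: 09:45–10:00, 10:30–11:15, 11:30–12:45, 13:45–14:15, 15:00–15:15.
Jun ∩ Ravi ∩ Wei ∩ Zara: 09:45–10:00, 10:30–11:15, 11:30–12:45, 13:45–14:15, 15:00–15:15.
Total common minutes: 15 + 45 + 75 + 30 + 15 = 180.

180 minutes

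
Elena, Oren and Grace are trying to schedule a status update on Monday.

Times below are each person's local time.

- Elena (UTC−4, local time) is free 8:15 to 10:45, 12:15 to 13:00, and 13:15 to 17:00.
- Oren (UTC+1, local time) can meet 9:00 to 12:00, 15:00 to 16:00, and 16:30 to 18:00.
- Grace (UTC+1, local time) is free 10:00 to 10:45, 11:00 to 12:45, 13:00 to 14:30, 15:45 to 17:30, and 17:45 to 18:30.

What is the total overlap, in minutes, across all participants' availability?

Elena → UTC: 12:15–14:45, 16:15–17:00, 17:15–21:00.
Oren → UTC: 08:00–11:00, 14:00–15:00, 15:30–17:00.
Grace → UTC: 09:00–09:45, 10:00–11:45, 12:00–13:30, 14:45–16:30, 16:45–17:30.
Elena ∩ Oren: 14:00–14:45, 16:15–17:00.
Elena ∩ Oren ∩ Grace: 16:15–16:30, 16:45–17:00.
Total common minutes: 15 + 15 = 30.

30 minutes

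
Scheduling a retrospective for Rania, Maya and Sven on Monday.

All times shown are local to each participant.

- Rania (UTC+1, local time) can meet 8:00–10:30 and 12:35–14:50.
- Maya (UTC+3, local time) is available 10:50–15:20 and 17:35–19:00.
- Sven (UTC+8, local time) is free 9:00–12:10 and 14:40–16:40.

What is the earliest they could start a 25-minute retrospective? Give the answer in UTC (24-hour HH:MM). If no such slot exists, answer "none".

07:50

Rania → UTC: 07:00–09:30, 11:35–13:50.
Maya → UTC: 07:50–12:20, 14:35–16:00.
Sven → UTC: 01:00–04:10, 06:40–08:40.
Rania ∩ Maya: 07:50–09:30, 11:35–12:20.
Rania ∩ Maya ∩ Sven: 07:50–08:40.
Windows ≥ 25 min: 07:50–08:40.
Earliest such window starts at 07:50.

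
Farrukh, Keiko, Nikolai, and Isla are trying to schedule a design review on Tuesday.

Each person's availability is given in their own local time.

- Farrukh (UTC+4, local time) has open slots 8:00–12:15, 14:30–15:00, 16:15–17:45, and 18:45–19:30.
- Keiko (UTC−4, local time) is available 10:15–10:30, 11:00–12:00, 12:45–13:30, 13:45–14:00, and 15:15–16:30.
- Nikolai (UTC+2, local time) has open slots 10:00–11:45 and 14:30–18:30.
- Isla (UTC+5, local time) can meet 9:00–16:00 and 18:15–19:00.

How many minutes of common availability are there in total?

0 minutes

Farrukh → UTC: 04:00–08:15, 10:30–11:00, 12:15–13:45, 14:45–15:30.
Keiko → UTC: 14:15–14:30, 15:00–16:00, 16:45–17:30, 17:45–18:00, 19:15–20:30.
Nikolai → UTC: 08:00–09:45, 12:30–16:30.
Isla → UTC: 04:00–11:00, 13:15–14:00.
Farrukh ∩ Keiko: 15:00–15:30.
Farrukh ∩ Keiko ∩ Nikolai: 15:00–15:30.
Farrukh ∩ Keiko ∩ Nikolai ∩ Isla: (none).
Total common minutes: 0.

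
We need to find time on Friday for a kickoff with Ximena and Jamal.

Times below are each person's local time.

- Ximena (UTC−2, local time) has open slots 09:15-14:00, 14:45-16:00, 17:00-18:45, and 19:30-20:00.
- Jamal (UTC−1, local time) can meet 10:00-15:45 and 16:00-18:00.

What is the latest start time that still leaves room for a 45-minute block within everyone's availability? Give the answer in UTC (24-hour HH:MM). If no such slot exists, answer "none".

17:15

Ximena → UTC: 11:15–16:00, 16:45–18:00, 19:00–20:45, 21:30–22:00.
Jamal → UTC: 11:00–16:45, 17:00–19:00.
Ximena ∩ Jamal: 11:15–16:00, 17:00–18:00.
Windows ≥ 45 min: 11:15–16:00, 17:00–18:00.
Latest start in the last window 17:00–18:00 is 18:00 − 45 min = 17:15.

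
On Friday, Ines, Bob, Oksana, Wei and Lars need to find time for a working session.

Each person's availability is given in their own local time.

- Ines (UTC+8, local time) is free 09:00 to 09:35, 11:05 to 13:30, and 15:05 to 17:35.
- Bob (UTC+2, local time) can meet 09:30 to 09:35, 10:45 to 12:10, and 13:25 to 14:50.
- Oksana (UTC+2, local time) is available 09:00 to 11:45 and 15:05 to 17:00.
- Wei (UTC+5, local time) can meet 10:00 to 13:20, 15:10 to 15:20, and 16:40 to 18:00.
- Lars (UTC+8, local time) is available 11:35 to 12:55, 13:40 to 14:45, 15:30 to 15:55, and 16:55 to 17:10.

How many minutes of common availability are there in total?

Ines → UTC: 01:00–01:35, 03:05–05:30, 07:05–09:35.
Bob → UTC: 07:30–07:35, 08:45–10:10, 11:25–12:50.
Oksana → UTC: 07:00–09:45, 13:05–15:00.
Wei → UTC: 05:00–08:20, 10:10–10:20, 11:40–13:00.
Lars → UTC: 03:35–04:55, 05:40–06:45, 07:30–07:55, 08:55–09:10.
Ines ∩ Bob: 07:30–07:35, 08:45–09:35.
Ines ∩ Bob ∩ Oksana: 07:30–07:35, 08:45–09:35.
Ines ∩ Bob ∩ Oksana ∩ Wei: 07:30–07:35.
Ines ∩ Bob ∩ Oksana ∩ Wei ∩ Lars: 07:30–07:35.
Total common minutes: 5.

5 minutes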